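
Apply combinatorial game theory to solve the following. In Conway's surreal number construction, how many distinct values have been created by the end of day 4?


Day 0: {|} = 0 is born. Count = 1.
Day n: the number of surreal numbers born by day n is 2^(n+1) - 1.
By day 0: 2^1 - 1 = 1
By day 1: 2^2 - 1 = 3
By day 2: 2^3 - 1 = 7
By day 3: 2^4 - 1 = 15
By day 4: 2^5 - 1 = 31
By day 4: 31 surreal numbers.

31


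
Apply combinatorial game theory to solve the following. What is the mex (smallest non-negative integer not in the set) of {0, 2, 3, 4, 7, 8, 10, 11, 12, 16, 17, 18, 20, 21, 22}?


Set = {0, 2, 3, 4, 7, 8, 10, 11, 12, 16, 17, 18, 20, 21, 22}
0 is in the set.
1 is NOT in the set. This is the mex.
mex = 1

1


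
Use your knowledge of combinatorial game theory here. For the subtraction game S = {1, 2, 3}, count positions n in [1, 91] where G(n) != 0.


Subtraction set S = {1, 2, 3}, so G(n) = n mod 4.
G(n) = 0 when n is a multiple of 4.
Multiples of 4 in [1, 91]: 22
N-positions (nonzero Grundy) = 91 - 22 = 69

69


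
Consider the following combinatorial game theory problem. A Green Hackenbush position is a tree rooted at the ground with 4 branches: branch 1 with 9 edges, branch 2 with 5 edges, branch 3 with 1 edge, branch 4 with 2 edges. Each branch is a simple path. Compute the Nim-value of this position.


The tree has 4 branches from the ground vertex.
In Green Hackenbush, the Nim-value of a simple path of length k is k.
Branch 1: length 9, Nim-value = 9
Branch 2: length 5, Nim-value = 5
Branch 3: length 1, Nim-value = 1
Branch 4: length 2, Nim-value = 2
Total Nim-value = XOR of all branch values:
0 XOR 9 = 9
9 XOR 5 = 12
12 XOR 1 = 13
13 XOR 2 = 15
Nim-value of the tree = 15

15


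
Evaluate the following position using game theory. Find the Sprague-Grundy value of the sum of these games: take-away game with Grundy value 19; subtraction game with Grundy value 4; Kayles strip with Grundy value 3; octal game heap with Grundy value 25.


By the Sprague-Grundy theorem, the Grundy value of a sum of games is the XOR of individual Grundy values.
take-away game: Grundy value = 19. Running XOR: 0 XOR 19 = 19
subtraction game: Grundy value = 4. Running XOR: 19 XOR 4 = 23
Kayles strip: Grundy value = 3. Running XOR: 23 XOR 3 = 20
octal game heap: Grundy value = 25. Running XOR: 20 XOR 25 = 13
The combined Grundy value is 13.

13


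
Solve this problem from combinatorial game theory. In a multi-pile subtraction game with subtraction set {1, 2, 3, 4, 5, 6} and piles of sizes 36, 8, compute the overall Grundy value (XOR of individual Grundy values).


Subtraction set: {1, 2, 3, 4, 5, 6}
For this subtraction set, G(n) = n mod 7 (period = max + 1 = 7).
Pile 1 (size 36): G(36) = 36 mod 7 = 1
Pile 2 (size 8): G(8) = 8 mod 7 = 1
Total Grundy value = XOR of all: 1 XOR 1 = 0

0


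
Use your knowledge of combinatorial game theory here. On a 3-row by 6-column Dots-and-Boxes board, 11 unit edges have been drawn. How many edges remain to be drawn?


Grid: 3 x 6 boxes, i.e. 4 rows and 7 columns of dots.
Horizontal edges: (rows + 1) * cols = 4 * 6 = 24
Vertical edges: rows * (cols + 1) = 3 * 7 = 21
Total edges: 24 + 21 = 45
Edges drawn: 11
Remaining: 45 - 11 = 34

34


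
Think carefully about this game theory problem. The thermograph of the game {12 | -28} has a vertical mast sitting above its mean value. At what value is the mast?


Game = {12 | -28}, a switch {a | b} with numbers a > b.
Its thermograph has left wall a - t and right wall b + t, which meet at t = (a - b)/2, where both equal (a + b)/2. So the mast (mean value) is at (a + b)/2.
Mean = (12 + (-28))/2 = -16/2 = -8

-8


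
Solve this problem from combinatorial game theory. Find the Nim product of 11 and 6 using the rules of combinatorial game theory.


Nim multiplication is bilinear over XOR: (u XOR v) * w = (u*w) XOR (v*w).
So we split each operand into its bit components and XOR the pairwise Nim products.
11 = 1 + 2 + 8 (as XOR of powers of 2).
6 = 2 + 4 (as XOR of powers of 2).
Using the standard Nim-product table on single bits:
  2*2 = 3,   2*4 = 8,   2*8 = 12,
  4*4 = 6,   4*8 = 11,  8*8 = 13,
and  1*x = x (identity), k*l = l*k (commutative).
Pairwise Nim products:
  1 * 2 = 2
  1 * 4 = 4
  2 * 2 = 3
  2 * 4 = 8
  8 * 2 = 12
  8 * 4 = 11
XOR them: 2 XOR 4 XOR 3 XOR 8 XOR 12 XOR 11 = 10.
Result: 11 * 6 = 10 (in Nim).

10


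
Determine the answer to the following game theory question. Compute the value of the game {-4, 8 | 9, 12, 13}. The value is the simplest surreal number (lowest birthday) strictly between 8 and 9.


Left options: {-4, 8}, max = 8
Right options: {9, 12, 13}, min = 9
All options are numbers and max(Left) < min(Right), so by the simplicity theorem the value is the simplest (earliest-born) number strictly between 8 and 9.
No integer lies strictly between 8 and 9, so the value is the dyadic rational m/2^k in the interval with the smallest k (then m odd); search k = 1, 2, ...:
Denominator 2: 17/2 lies strictly between 8 and 9 -- found.
The simplest number in the interval is 17/2.
Game value = 17/2

17/2


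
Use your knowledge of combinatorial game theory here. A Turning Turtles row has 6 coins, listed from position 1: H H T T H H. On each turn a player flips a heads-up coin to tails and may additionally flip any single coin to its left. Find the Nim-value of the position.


Coins: H H T T H H
Key fact: a single head at position k behaves exactly like a Nim heap of size k (turning it to T and optionally flipping a coin at j < k corresponds to moving the heap from k to j, or to 0), and heads combine as a disjunctive sum (two heads at the same place would cancel, matching j XOR j = 0). So the Nim-value is the XOR of the 1-indexed positions of the heads.
Face-up positions (1-indexed): [1, 2, 5, 6]
XOR 0 with 1: 0 XOR 1 = 1
XOR 1 with 2: 1 XOR 2 = 3
XOR 3 with 5: 3 XOR 5 = 6
XOR 6 with 6: 6 XOR 6 = 0
Nim-value = 0

0


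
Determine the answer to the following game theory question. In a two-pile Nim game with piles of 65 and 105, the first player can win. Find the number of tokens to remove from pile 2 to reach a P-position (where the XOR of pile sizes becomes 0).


Piles: 65 and 105
Current XOR: 65 XOR 105 = 40 (non-zero, so this is an N-position).
To make the XOR zero, we need to find a move that balances the piles.
For pile 2 (size 105): target = 105 XOR 40 = 65
We reduce pile 2 from 105 to 65.
Tokens removed: 105 - 65 = 40
Verification: 65 XOR 65 = 0

40


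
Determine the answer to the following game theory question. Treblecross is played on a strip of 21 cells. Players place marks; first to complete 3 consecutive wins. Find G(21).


Treblecross: place X on empty cells; 3-in-a-row wins.
Playing within two cells of an existing X lets the opponent win at once, so sensible play treats the cells i-2..i+2 around each X as dead. The player left with no safe cell loses, so this is a normal-play take-away game on strips of safe cells.
Placing X at cell i (0-indexed) of a strip of k safe cells leaves independent strips of sizes max(0, i-2) and max(0, k-i-3). Hence G(k) = mex{ G(max(0,i-2)) XOR G(max(0,k-i-3)) : 0 <= i < k }, with G(0) = 0.
G(1): splits (0,0):0^0=0 -> mex({0}) = 1
G(2): splits (0,0):0^0=0 -> mex({0}) = 1
G(3): splits (0,0):0^0=0 -> mex({0}) = 1
G(4): splits (0,1):0^1=1 (0,0):0^0=0 -> mex({0, 1}) = 2
G(5): splits (0,2):0^1=1 (0,1):0^1=1 (0,0):0^0=0 -> mex({0, 1}) = 2
G(6) = mex({1}) = 0
G(7) = mex({0, 1, 2}) = 3
G(8) = mex({0, 1, 2}) = 3
G(9) = mex({0, 2}) = 1
G(10) = mex({0, 2, 3}) = 1
G(11) = mex({0, 3}) = 1
G(12) = mex({1, 3}) = 0
G(13) = mex({0, 1, 2, 3}) = 4
G(14) = mex({0, 1, 2}) = 3
G(15) = mex({0, 1, 2}) = 3
G(16) = mex({0, 1, 2, 4}) = 3
G(17) = mex({0, 1, 3, 4}) = 2
G(18) = mex({0, 1, 3, 4}) = 2
G(19) = mex({0, 1, 3, 5}) = 2
G(20) = mex({0, 1, 2, 3, 5}) = 4
G(21) = mex({0, 1, 2, 3, 5}) = 4
Therefore G(21) = 4.

4


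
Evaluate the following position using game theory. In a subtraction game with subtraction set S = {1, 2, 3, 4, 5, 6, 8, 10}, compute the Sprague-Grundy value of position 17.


The subtraction set is S = {1, 2, 3, 4, 5, 6, 8, 10}.
G(k) = mex{ G(k - s) : s in S, s <= k }. We compute iteratively: G(0) = 0.
G(1) = mex({0}) = 1
G(2) = mex({0, 1}) = 2
G(3) = mex({0, 1, 2}) = 3
G(4) = mex({0, 1, 2, 3}) = 4
G(5) = mex({0, 1, 2, 3, 4}) = 5
G(6) = mex({0, 1, 2, 3, 4, 5}) = 6
G(7) = mex({1, 2, 3, 4, 5, 6}) = 0
G(8) = mex({0, 2, 3, 4, 5, 6}) = 1
G(9) = mex({0, 1, 3, 4, 5, 6}) = 2
G(10) = mex({0, 1, 2, 4, 5, 6}) = 3
G(11) = mex({0, 1, 2, 3, 5, 6}) = 4
G(12) = mex({0, 1, 2, 3, 4, 6}) = 5
G(13) = mex({0, 1, 2, 3, 4, 5}) = 6
G(14) = mex({1, 2, 3, 4, 5, 6}) = 0
G(15) = mex({0, 2, 3, 4, 5, 6}) = 1
G(16) = mex({0, 1, 3, 4, 5, 6}) = 2
Observe that G(7)..G(16) = 0, 1, 2, 3, 4, 5, 6, 0, 1, 2 repeats G(0)..G(9) = 0, 1, 2, 3, 4, 5, 6, 0, 1, 2.
For k >= max(S) = 10, G(k) is determined by the previous 10 values G(k-10)..G(k-1); a window of 10 consecutive values has recurred shifted by 7, so by induction G(k + 7) = G(k) for all k >= 0: the sequence is periodic from the start with period 7.
One period: G(0..6) = 0, 1, 2, 3, 4, 5, 6.
17 mod 7 = 3, so G(17) = G(3) = 3.

3


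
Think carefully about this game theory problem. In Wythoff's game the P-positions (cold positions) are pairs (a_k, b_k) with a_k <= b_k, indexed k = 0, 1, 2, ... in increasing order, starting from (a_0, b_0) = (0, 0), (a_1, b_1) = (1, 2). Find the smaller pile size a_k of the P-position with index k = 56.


By Wythoff's theorem, a_k = floor(k * phi) and b_k = floor(k * phi^2) = a_k + k, where phi = (1 + sqrt(5))/2 is the golden ratio.
phi = (1 + sqrt(5))/2 = 1.618034
k = 56
k * phi = 56 * 1.618034 = 90.609903
a_56 = floor(k * phi) = 90

90


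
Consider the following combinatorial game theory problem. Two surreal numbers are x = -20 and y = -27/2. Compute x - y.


x = -20, y = -27/2
Converting to common denominator: 2
x = -40/2, y = -27/2
x - y = -20 - -27/2 = -13/2

-13/2


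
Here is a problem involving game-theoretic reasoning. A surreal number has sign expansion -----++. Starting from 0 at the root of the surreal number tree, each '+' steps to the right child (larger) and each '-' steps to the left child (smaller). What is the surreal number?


Sign expansion: -----++
Rule: track bounds (lo, hi), initially (-inf, +inf). On '+', the current value becomes lo and we move to the simplest number in (value, hi): value + 1 if hi = +inf, otherwise the midpoint (value + hi)/2. On '-', the current value becomes hi and we move to value - 1 if lo = -inf, otherwise the midpoint (lo + value)/2.
Start at 0.
Step 1: sign = -, move left. Bounds: (-inf, 0). Value = -1
Step 2: sign = -, move left. Bounds: (-inf, -1). Value = -2
Step 3: sign = -, move left. Bounds: (-inf, -2). Value = -3
Step 4: sign = -, move left. Bounds: (-inf, -3). Value = -4
Step 5: sign = -, move left. Bounds: (-inf, -4). Value = -5
Step 6: sign = +, move right. Bounds: (-5, -4). Value = -9/2
Step 7: sign = +, move right. Bounds: (-9/2, -4). Value = -17/4
The surreal number with sign expansion -----++ is -17/4.

-17/4


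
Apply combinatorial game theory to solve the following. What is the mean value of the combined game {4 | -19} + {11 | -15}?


G1 = {4 | -19}, G2 = {11 | -15}
Each is a switch {a | b} with numbers a > b; its mean value is (a + b)/2, and mean value is additive over game sums: m(G1 + G2) = m(G1) + m(G2).
Mean of G1 = (4 + (-19))/2 = -15/2 = -15/2
Mean of G2 = (11 + (-15))/2 = -4/2 = -2
Mean of G1 + G2 = -15/2 + -2 = -19/2

-19/2


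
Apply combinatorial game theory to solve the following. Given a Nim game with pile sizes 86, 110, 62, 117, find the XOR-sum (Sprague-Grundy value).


We need the XOR (exclusive or) of all pile sizes.
After XOR-ing pile 1 (size 86): 0 XOR 86 = 86
After XOR-ing pile 2 (size 110): 86 XOR 110 = 56
After XOR-ing pile 3 (size 62): 56 XOR 62 = 6
After XOR-ing pile 4 (size 117): 6 XOR 117 = 115
The Nim-value of this position is 115.

115


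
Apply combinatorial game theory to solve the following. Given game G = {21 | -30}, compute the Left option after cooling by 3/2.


Original game: {21 | -30} (a switch {a | b} with a > b).
Cooling by t (for t below the temperature (a - b)/2 = 51/2) taxes each move by t: {a | b} cooled by t is {a - t | b + t}.
Cooling amount: t = 3/2
Cooled Left option: 21 - 3/2 = 39/2
Cooled Right option: -30 + 3/2 = -57/2
Cooled game: {39/2 | -57/2}
Left option = 39/2

39/2


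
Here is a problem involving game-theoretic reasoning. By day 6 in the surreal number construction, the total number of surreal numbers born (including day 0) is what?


Day 0: {|} = 0 is born. Count = 1.
Day n: the number of surreal numbers born by day n is 2^(n+1) - 1.
By day 0: 2^1 - 1 = 1
By day 1: 2^2 - 1 = 3
By day 2: 2^3 - 1 = 7
By day 3: 2^4 - 1 = 15
By day 4: 2^5 - 1 = 31
By day 5: 2^6 - 1 = 63
By day 6: 2^7 - 1 = 127
By day 6: 127 surreal numbers.

127


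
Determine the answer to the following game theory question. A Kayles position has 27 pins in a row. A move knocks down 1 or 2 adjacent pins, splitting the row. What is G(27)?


Kayles: a move removes 1 or 2 adjacent pins from a contiguous row.
Removing pins from a row of k leaves two independent rows (a, b) with a + b = k - 1 (one pin) or a + b = k - 2 (two pins); an end removal gives a = 0.
By Sprague-Grundy, G(k) = mex{ G(a) XOR G(b) } over all these splits. G(0) = 0.
G(1): splits (0,0):0^0=0 -> mex({0}) = 1
G(2): splits (0,1):0^1=1 (0,0):0^0=0 -> mex({0, 1}) = 2
G(3): splits (0,2):0^2=2 (1,1):1^1=0 (0,1):0^1=1 -> mex({0, 1, 2}) = 3
G(4): splits (0,3):0^3=3 (1,2):1^2=3 (0,2):0^2=2 (1,1):1^1=0 -> mex({0, 2, 3}) = 1
G(5): splits (0,4):0^1=1 (1,3):1^3=2 (2,2):2^2=0 (0,3):0^3=3 (1,2):1^2=3 -> mex({0, 1, 2, 3}) = 4
G(6) = mex({0, 1, 2, 4}) = 3
G(7) = mex({0, 1, 3, 4, 5}) = 2
G(8) = mex({0, 2, 3, 5, 6}) = 1
G(9) = mex({0, 1, 2, 3, 6, 7}) = 4
G(10) = mex({0, 1, 3, 4, 5, 7}) = 2
G(11) = mex({0, 1, 2, 3, 4, 5}) = 6
G(12) = mex({0, 1, 2, 3, 5, 6, 7}) = 4
G(13) = mex({0, 2, 3, 4, 6, 7}) = 1
G(14) = mex({0, 1, 4, 5, 6, 7}) = 2
G(15) = mex({0, 1, 2, 3, 4, 5, 6}) = 7
G(16) = mex({0, 2, 3, 5, 6, 7}) = 1
G(17) = mex({0, 1, 2, 3, 5, 6, 7}) = 4
G(18) = mex({0, 1, 2, 4, 5, 6}) = 3
G(19) = mex({0, 1, 3, 4, 5, 7}) = 2
G(20) = mex({0, 2, 3, 4, 5, 6, 7}) = 1
G(21) = mex({0, 1, 2, 3, 5, 6, 7}) = 4
G(22) = mex({0, 1, 2, 3, 4, 5, 7}) = 6
G(23) = mex({0, 1, 2, 3, 4, 5, 6}) = 7
G(24) = mex({0, 1, 2, 3, 5, 6, 7}) = 4
G(25) = mex({0, 2, 3, 4, 6, 7}) = 1
G(26) = mex({0, 1, 3, 4, 5, 6, 7}) = 2
G(27) = mex({0, 1, 2, 3, 4, 5, 6, 7}) = 8
Therefore G(27) = 8.

8


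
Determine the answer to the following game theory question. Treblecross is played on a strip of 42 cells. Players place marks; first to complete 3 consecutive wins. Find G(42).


Treblecross: place X on empty cells; 3-in-a-row wins.
Playing within two cells of an existing X lets the opponent win at once, so sensible play treats the cells i-2..i+2 around each X as dead. The player left with no safe cell loses, so this is a normal-play take-away game on strips of safe cells.
Placing X at cell i (0-indexed) of a strip of k safe cells leaves independent strips of sizes max(0, i-2) and max(0, k-i-3). Hence G(k) = mex{ G(max(0,i-2)) XOR G(max(0,k-i-3)) : 0 <= i < k }, with G(0) = 0.
G(1): splits (0,0):0^0=0 -> mex({0}) = 1
G(2): splits (0,0):0^0=0 -> mex({0}) = 1
G(3): splits (0,0):0^0=0 -> mex({0}) = 1
G(4): splits (0,1):0^1=1 (0,0):0^0=0 -> mex({0, 1}) = 2
G(5): splits (0,2):0^1=1 (0,1):0^1=1 (0,0):0^0=0 -> mex({0, 1}) = 2
G(6) = mex({1}) = 0
G(7) = mex({0, 1, 2}) = 3
G(8) = mex({0, 1, 2}) = 3
G(9) = mex({0, 2}) = 1
G(10) = mex({0, 2, 3}) = 1
G(11) = mex({0, 3}) = 1
G(12) = mex({1, 3}) = 0
G(13) = mex({0, 1, 2, 3}) = 4
G(14) = mex({0, 1, 2}) = 3
G(15) = mex({0, 1, 2}) = 3
G(16) = mex({0, 1, 2, 4}) = 3
G(17) = mex({0, 1, 3, 4}) = 2
G(18) = mex({0, 1, 3, 4}) = 2
G(19) = mex({0, 1, 3, 5}) = 2
G(20) = mex({0, 1, 2, 3, 5}) = 4
G(21) = mex({0, 1, 2, 3, 5}) = 4
G(22) = mex({1, 2, 6}) = 0
G(23) = mex({0, 1, 2, 3, 4, 6}) = 5
G(24) = mex({0, 1, 2, 3, 4}) = 5
G(25) = mex({0, 1, 3, 4, 7}) = 2
G(26) = mex({0, 1, 3, 4, 5, 7}) = 2
G(27) = mex({0, 1, 3, 5}) = 2
G(28) = mex({0, 1, 2, 5}) = 3
G(29) = mex({0, 1, 2, 4, 5, 6}) = 3
G(30) = mex({1, 2, 4, 6}) = 0
G(31) = mex({0, 1, 2, 3, 4, 6}) = 5
G(32) = mex({1, 2, 3, 4, 7}) = 0
G(33) = mex({0, 3, 7}) = 1
G(34) = mex({0, 2, 3, 5, 7}) = 1
G(35) = mex({0, 2, 3, 5, 6}) = 1
G(36) = mex({0, 1, 2, 5, 6}) = 3
G(37) = mex({0, 1, 2, 4, 5, 6}) = 3
G(38) = mex({0, 1, 2, 4}) = 3
G(39) = mex({0, 1, 2, 3, 4, 7}) = 5
G(40) = mex({0, 1, 2, 3, 4, 5, 7}) = 6
G(41) = mex({0, 1, 2, 3, 5, 7}) = 4
G(42) = mex({0, 1, 2, 3, 5, 6, 7}) = 4
Therefore G(42) = 4.

4


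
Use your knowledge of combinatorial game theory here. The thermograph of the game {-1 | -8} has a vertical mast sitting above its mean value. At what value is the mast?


Game = {-1 | -8}, a switch {a | b} with numbers a > b.
Its thermograph has left wall a - t and right wall b + t, which meet at t = (a - b)/2, where both equal (a + b)/2. So the mast (mean value) is at (a + b)/2.
Mean = (-1 + (-8))/2 = -9/2 = -9/2

-9/2


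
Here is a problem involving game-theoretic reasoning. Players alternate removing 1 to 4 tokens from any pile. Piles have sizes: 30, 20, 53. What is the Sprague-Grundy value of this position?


Subtraction set: {1, 2, 3, 4}
For this subtraction set, G(n) = n mod 5 (period = max + 1 = 5).
Pile 1 (size 30): G(30) = 30 mod 5 = 0
Pile 2 (size 20): G(20) = 20 mod 5 = 0
Pile 3 (size 53): G(53) = 53 mod 5 = 3
Total Grundy value = XOR of all: 0 XOR 0 XOR 3 = 3

3


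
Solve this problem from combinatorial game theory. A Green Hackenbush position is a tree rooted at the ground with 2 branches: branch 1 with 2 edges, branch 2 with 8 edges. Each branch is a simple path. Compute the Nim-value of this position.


The tree has 2 branches from the ground vertex.
In Green Hackenbush, the Nim-value of a simple path of length k is k.
Branch 1: length 2, Nim-value = 2
Branch 2: length 8, Nim-value = 8
Total Nim-value = XOR of all branch values:
0 XOR 2 = 2
2 XOR 8 = 10
Nim-value of the tree = 10

10


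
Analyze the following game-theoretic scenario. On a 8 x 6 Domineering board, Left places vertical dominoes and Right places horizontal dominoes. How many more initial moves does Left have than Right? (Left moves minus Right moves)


Board is 8 x 6 (rows x cols).
Left (vertical) placements: (rows-1) * cols = 7 * 6 = 42
Right (horizontal) placements: rows * (cols-1) = 8 * 5 = 40
Advantage = Left - Right = 42 - 40 = 2

2


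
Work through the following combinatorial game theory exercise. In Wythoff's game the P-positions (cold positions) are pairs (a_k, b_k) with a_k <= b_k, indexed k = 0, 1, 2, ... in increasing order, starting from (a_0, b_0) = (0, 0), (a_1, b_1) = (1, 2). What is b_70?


By Wythoff's theorem, a_k = floor(k * phi) and b_k = floor(k * phi^2) = a_k + k, where phi = (1 + sqrt(5))/2 is the golden ratio.
phi = (1 + sqrt(5))/2 = 1.618034
phi^2 = phi + 1 = 2.618034
k = 70
k * phi^2 = 70 * 2.618034 = 183.262379
b_70 = floor(k * phi^2) = 183 (check: a_70 + k = 113 + 70 = 183)

183


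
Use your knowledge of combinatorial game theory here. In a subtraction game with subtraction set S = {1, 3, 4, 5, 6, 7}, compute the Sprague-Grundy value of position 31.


The subtraction set is S = {1, 3, 4, 5, 6, 7}.
G(k) = mex{ G(k - s) : s in S, s <= k }. We compute iteratively: G(0) = 0.
G(1) = mex({0}) = 1
G(2) = mex({1}) = 0
G(3) = mex({0}) = 1
G(4) = mex({0, 1}) = 2
G(5) = mex({0, 1, 2}) = 3
G(6) = mex({0, 1, 3}) = 2
G(7) = mex({0, 1, 2}) = 3
G(8) = mex({0, 1, 2, 3}) = 4
G(9) = mex({0, 1, 2, 3, 4}) = 5
G(10) = mex({1, 2, 3, 5}) = 0
G(11) = mex({0, 2, 3, 4}) = 1
G(12) = mex({1, 2, 3, 4, 5}) = 0
G(13) = mex({0, 2, 3, 4, 5}) = 1
G(14) = mex({0, 1, 3, 4, 5}) = 2
G(15) = mex({0, 1, 2, 4, 5}) = 3
G(16) = mex({0, 1, 3, 5}) = 2
Observe that G(10)..G(16) = 0, 1, 0, 1, 2, 3, 2 repeats G(0)..G(6) = 0, 1, 0, 1, 2, 3, 2.
For k >= max(S) = 7, G(k) is determined by the previous 7 values G(k-7)..G(k-1); a window of 7 consecutive values has recurred shifted by 10, so by induction G(k + 10) = G(k) for all k >= 0: the sequence is periodic from the start with period 10.
One period: G(0..9) = 0, 1, 0, 1, 2, 3, 2, 3, 4, 5.
31 mod 10 = 1, so G(31) = G(1) = 1.

1


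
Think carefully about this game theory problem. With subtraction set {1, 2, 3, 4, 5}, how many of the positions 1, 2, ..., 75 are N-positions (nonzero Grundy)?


Subtraction set S = {1, 2, 3, 4, 5}, so G(n) = n mod 6.
G(n) = 0 when n is a multiple of 6.
Multiples of 6 in [1, 75]: 12
N-positions (nonzero Grundy) = 75 - 12 = 63

63


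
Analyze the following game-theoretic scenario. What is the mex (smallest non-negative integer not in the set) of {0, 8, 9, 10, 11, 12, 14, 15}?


Set = {0, 8, 9, 10, 11, 12, 14, 15}
0 is in the set.
1 is NOT in the set. This is the mex.
mex = 1

1


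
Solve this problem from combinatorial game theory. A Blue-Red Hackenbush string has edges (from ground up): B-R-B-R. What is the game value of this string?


Edges (from ground): B-R-B-R
By Berlekamp's sign-expansion rule, a Blue-Red Hackenbush stalk has the value of the surreal number whose sign sequence is the edge sequence with B -> + and R -> -.
Sign sequence: +-+-
Trace the sign expansion in the surreal number tree, starting from 0:
Edge 1: B (sign +) -> bounds (0, +inf), value = 1
Edge 2: R (sign -) -> bounds (0, 1), value = 1/2
Edge 3: B (sign +) -> bounds (1/2, 1), value = 3/4
Edge 4: R (sign -) -> bounds (1/2, 3/4), value = 5/8
Game value = 5/8

5/8


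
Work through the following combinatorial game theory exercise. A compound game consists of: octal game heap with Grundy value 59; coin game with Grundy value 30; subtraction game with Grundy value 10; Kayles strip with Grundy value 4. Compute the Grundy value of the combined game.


By the Sprague-Grundy theorem, the Grundy value of a sum of games is the XOR of individual Grundy values.
octal game heap: Grundy value = 59. Running XOR: 0 XOR 59 = 59
coin game: Grundy value = 30. Running XOR: 59 XOR 30 = 37
subtraction game: Grundy value = 10. Running XOR: 37 XOR 10 = 47
Kayles strip: Grundy value = 4. Running XOR: 47 XOR 4 = 43
The combined Grundy value is 43.

43


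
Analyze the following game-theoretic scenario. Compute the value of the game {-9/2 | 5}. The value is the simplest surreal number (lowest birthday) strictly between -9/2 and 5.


Left options: {-9/2}, max = -9/2
Right options: {5}, min = 5
All options are numbers and max(Left) < min(Right), so by the simplicity theorem the value is the simplest (earliest-born) number strictly between -9/2 and 5.
Integers -4 through 4 all lie strictly between -9/2 and 5.
Among integers, the simplest (lowest birthday = smallest |n|; 0 is born on day 0, +-n on day n) is 0.
No non-integer in the interval can be simpler: if x is a non-integer in the interval, then floor(x) or ceil(x) also lies in the interval (the interval contains an integer), and both are proper prefixes of x's sign expansion, i.e. born earlier. So the game value is 0.
Game value = 0

0


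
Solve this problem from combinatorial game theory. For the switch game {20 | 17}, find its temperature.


The game is {20 | 17}, a switch {a | b} with numbers a > b.
Cooling {a | b} by t gives {a - t | b + t}, which stops being hot when a - t = b + t, i.e. at t = (a - b)/2. So the temperature of a switch is (a - b)/2.
Temperature = (Left option - Right option) / 2
= (20 - (17)) / 2
= 3 / 2
= 3/2

3/2


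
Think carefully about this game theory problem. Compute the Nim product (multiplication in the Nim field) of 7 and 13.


Nim multiplication is bilinear over XOR: (u XOR v) * w = (u*w) XOR (v*w).
So we split each operand into its bit components and XOR the pairwise Nim products.
7 = 1 + 2 + 4 (as XOR of powers of 2).
13 = 1 + 4 + 8 (as XOR of powers of 2).
Using the standard Nim-product table on single bits:
  2*2 = 3,   2*4 = 8,   2*8 = 12,
  4*4 = 6,   4*8 = 11,  8*8 = 13,
and  1*x = x (identity), k*l = l*k (commutative).
Pairwise Nim products:
  1 * 1 = 1
  1 * 4 = 4
  1 * 8 = 8
  2 * 1 = 2
  2 * 4 = 8
  2 * 8 = 12
  4 * 1 = 4
  4 * 4 = 6
  4 * 8 = 11
XOR them: 1 XOR 4 XOR 8 XOR 2 XOR 8 XOR 12 XOR 4 XOR 6 XOR 11 = 2.
Result: 7 * 13 = 2 (in Nim).

2


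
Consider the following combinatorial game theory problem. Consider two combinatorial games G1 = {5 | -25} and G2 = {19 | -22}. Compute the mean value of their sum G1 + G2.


G1 = {5 | -25}, G2 = {19 | -22}
Each is a switch {a | b} with numbers a > b; its mean value is (a + b)/2, and mean value is additive over game sums: m(G1 + G2) = m(G1) + m(G2).
Mean of G1 = (5 + (-25))/2 = -20/2 = -10
Mean of G2 = (19 + (-22))/2 = -3/2 = -3/2
Mean of G1 + G2 = -10 + -3/2 = -23/2

-23/2


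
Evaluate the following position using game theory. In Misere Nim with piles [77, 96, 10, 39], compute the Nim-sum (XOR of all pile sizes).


We need the XOR (exclusive or) of all pile sizes.
After XOR-ing pile 1 (size 77): 0 XOR 77 = 77
After XOR-ing pile 2 (size 96): 77 XOR 96 = 45
After XOR-ing pile 3 (size 10): 45 XOR 10 = 39
After XOR-ing pile 4 (size 39): 39 XOR 39 = 0
The Nim-value of this position is 0.

0


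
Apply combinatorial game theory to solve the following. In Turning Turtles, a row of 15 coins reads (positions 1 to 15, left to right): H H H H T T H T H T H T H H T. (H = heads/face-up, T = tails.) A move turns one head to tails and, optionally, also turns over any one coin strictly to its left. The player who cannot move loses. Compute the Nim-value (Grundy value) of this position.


Coins: H H H H T T H T H T H T H H T
Key fact: a single head at position k behaves exactly like a Nim heap of size k (turning it to T and optionally flipping a coin at j < k corresponds to moving the heap from k to j, or to 0), and heads combine as a disjunctive sum (two heads at the same place would cancel, matching j XOR j = 0). So the Nim-value is the XOR of the 1-indexed positions of the heads.
Face-up positions (1-indexed): [1, 2, 3, 4, 7, 9, 11, 13, 14]
XOR 0 with 1: 0 XOR 1 = 1
XOR 1 with 2: 1 XOR 2 = 3
XOR 3 with 3: 3 XOR 3 = 0
XOR 0 with 4: 0 XOR 4 = 4
XOR 4 with 7: 4 XOR 7 = 3
XOR 3 with 9: 3 XOR 9 = 10
XOR 10 with 11: 10 XOR 11 = 1
XOR 1 with 13: 1 XOR 13 = 12
XOR 12 with 14: 12 XOR 14 = 2
Nim-value = 2

2


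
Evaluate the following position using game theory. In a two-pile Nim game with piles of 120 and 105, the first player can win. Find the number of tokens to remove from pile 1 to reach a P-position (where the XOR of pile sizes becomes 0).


Piles: 120 and 105
Current XOR: 120 XOR 105 = 17 (non-zero, so this is an N-position).
To make the XOR zero, we need to find a move that balances the piles.
For pile 1 (size 120): target = 120 XOR 17 = 105
We reduce pile 1 from 120 to 105.
Tokens removed: 120 - 105 = 15
Verification: 105 XOR 105 = 0

15


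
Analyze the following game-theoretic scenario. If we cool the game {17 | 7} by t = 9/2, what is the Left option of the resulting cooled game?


Original game: {17 | 7} (a switch {a | b} with a > b).
Cooling by t (for t below the temperature (a - b)/2 = 5) taxes each move by t: {a | b} cooled by t is {a - t | b + t}.
Cooling amount: t = 9/2
Cooled Left option: 17 - 9/2 = 25/2
Cooled Right option: 7 + 9/2 = 23/2
Cooled game: {25/2 | 23/2}
Left option = 25/2

25/2


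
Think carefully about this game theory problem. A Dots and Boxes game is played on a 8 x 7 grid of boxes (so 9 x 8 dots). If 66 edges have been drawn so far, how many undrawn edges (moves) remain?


Grid: 8 x 7 boxes, i.e. 9 rows and 8 columns of dots.
Horizontal edges: (rows + 1) * cols = 9 * 7 = 63
Vertical edges: rows * (cols + 1) = 8 * 8 = 64
Total edges: 63 + 64 = 127
Edges drawn: 66
Remaining: 127 - 66 = 61

61


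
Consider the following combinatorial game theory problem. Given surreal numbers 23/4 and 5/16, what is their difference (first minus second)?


x = 23/4, y = 5/16
Converting to common denominator: 16
x = 92/16, y = 5/16
x - y = 23/4 - 5/16 = 87/16

87/16


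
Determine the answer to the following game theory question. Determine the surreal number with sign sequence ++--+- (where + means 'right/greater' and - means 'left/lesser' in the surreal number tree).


Sign expansion: ++--+-
Rule: track bounds (lo, hi), initially (-inf, +inf). On '+', the current value becomes lo and we move to the simplest number in (value, hi): value + 1 if hi = +inf, otherwise the midpoint (value + hi)/2. On '-', the current value becomes hi and we move to value - 1 if lo = -inf, otherwise the midpoint (lo + value)/2.
Start at 0.
Step 1: sign = +, move right. Bounds: (0, +inf). Value = 1
Step 2: sign = +, move right. Bounds: (1, +inf). Value = 2
Step 3: sign = -, move left. Bounds: (1, 2). Value = 3/2
Step 4: sign = -, move left. Bounds: (1, 3/2). Value = 5/4
Step 5: sign = +, move right. Bounds: (5/4, 3/2). Value = 11/8
Step 6: sign = -, move left. Bounds: (5/4, 11/8). Value = 21/16
The surreal number with sign expansion ++--+- is 21/16.

21/16


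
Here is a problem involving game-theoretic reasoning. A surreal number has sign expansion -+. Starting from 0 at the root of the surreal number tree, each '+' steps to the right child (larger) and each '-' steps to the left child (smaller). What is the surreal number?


Sign expansion: -+
Rule: track bounds (lo, hi), initially (-inf, +inf). On '+', the current value becomes lo and we move to the simplest number in (value, hi): value + 1 if hi = +inf, otherwise the midpoint (value + hi)/2. On '-', the current value becomes hi and we move to value - 1 if lo = -inf, otherwise the midpoint (lo + value)/2.
Start at 0.
Step 1: sign = -, move left. Bounds: (-inf, 0). Value = -1
Step 2: sign = +, move right. Bounds: (-1, 0). Value = -1/2
The surreal number with sign expansion -+ is -1/2.

-1/2


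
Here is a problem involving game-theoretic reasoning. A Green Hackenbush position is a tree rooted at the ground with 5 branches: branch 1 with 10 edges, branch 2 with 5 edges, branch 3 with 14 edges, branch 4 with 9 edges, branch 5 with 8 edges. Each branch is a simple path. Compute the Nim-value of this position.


The tree has 5 branches from the ground vertex.
In Green Hackenbush, the Nim-value of a simple path of length k is k.
Branch 1: length 10, Nim-value = 10
Branch 2: length 5, Nim-value = 5
Branch 3: length 14, Nim-value = 14
Branch 4: length 9, Nim-value = 9
Branch 5: length 8, Nim-value = 8
Total Nim-value = XOR of all branch values:
0 XOR 10 = 10
10 XOR 5 = 15
15 XOR 14 = 1
1 XOR 9 = 8
8 XOR 8 = 0
Nim-value of the tree = 0

0


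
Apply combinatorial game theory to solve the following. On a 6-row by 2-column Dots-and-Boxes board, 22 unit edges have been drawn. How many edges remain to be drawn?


Grid: 6 x 2 boxes, i.e. 7 rows and 3 columns of dots.
Horizontal edges: (rows + 1) * cols = 7 * 2 = 14
Vertical edges: rows * (cols + 1) = 6 * 3 = 18
Total edges: 14 + 18 = 32
Edges drawn: 22
Remaining: 32 - 22 = 10

10


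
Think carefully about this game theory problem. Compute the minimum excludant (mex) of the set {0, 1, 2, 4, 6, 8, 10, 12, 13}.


Set = {0, 1, 2, 4, 6, 8, 10, 12, 13}
0 is in the set.
1 is in the set.
2 is in the set.
3 is NOT in the set. This is the mex.
mex = 3

3


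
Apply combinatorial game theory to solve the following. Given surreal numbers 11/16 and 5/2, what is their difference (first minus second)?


x = 11/16, y = 5/2
Converting to common denominator: 16
x = 11/16, y = 40/16
x - y = 11/16 - 5/2 = -29/16

-29/16


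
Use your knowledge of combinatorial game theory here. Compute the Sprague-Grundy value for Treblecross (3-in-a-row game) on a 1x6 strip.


Treblecross: place X on empty cells; 3-in-a-row wins.
Playing within two cells of an existing X lets the opponent win at once, so sensible play treats the cells i-2..i+2 around each X as dead. The player left with no safe cell loses, so this is a normal-play take-away game on strips of safe cells.
Placing X at cell i (0-indexed) of a strip of k safe cells leaves independent strips of sizes max(0, i-2) and max(0, k-i-3). Hence G(k) = mex{ G(max(0,i-2)) XOR G(max(0,k-i-3)) : 0 <= i < k }, with G(0) = 0.
G(1): splits (0,0):0^0=0 -> mex({0}) = 1
G(2): splits (0,0):0^0=0 -> mex({0}) = 1
G(3): splits (0,0):0^0=0 -> mex({0}) = 1
G(4): splits (0,1):0^1=1 (0,0):0^0=0 -> mex({0, 1}) = 2
G(5): splits (0,2):0^1=1 (0,1):0^1=1 (0,0):0^0=0 -> mex({0, 1}) = 2
G(6) = mex({1}) = 0
Therefore G(6) = 0.

0


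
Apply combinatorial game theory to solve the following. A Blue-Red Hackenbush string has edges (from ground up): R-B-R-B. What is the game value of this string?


Edges (from ground): R-B-R-B
By Berlekamp's sign-expansion rule, a Blue-Red Hackenbush stalk has the value of the surreal number whose sign sequence is the edge sequence with B -> + and R -> -.
Sign sequence: -+-+
Trace the sign expansion in the surreal number tree, starting from 0:
Edge 1: R (sign -) -> bounds (-inf, 0), value = -1
Edge 2: B (sign +) -> bounds (-1, 0), value = -1/2
Edge 3: R (sign -) -> bounds (-1, -1/2), value = -3/4
Edge 4: B (sign +) -> bounds (-3/4, -1/2), value = -5/8
Game value = -5/8

-5/8


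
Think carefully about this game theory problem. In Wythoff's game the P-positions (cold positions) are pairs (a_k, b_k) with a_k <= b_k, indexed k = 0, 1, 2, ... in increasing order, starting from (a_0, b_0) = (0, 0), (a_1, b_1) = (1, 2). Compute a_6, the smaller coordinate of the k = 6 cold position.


By Wythoff's theorem, a_k = floor(k * phi) and b_k = floor(k * phi^2) = a_k + k, where phi = (1 + sqrt(5))/2 is the golden ratio.
phi = (1 + sqrt(5))/2 = 1.618034
k = 6
k * phi = 6 * 1.618034 = 9.708204
a_6 = floor(k * phi) = 9

9


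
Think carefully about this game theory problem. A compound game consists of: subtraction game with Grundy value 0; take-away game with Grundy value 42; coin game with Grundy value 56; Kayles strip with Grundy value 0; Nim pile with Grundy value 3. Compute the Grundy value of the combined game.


By the Sprague-Grundy theorem, the Grundy value of a sum of games is the XOR of individual Grundy values.
subtraction game: Grundy value = 0. Running XOR: 0 XOR 0 = 0
take-away game: Grundy value = 42. Running XOR: 0 XOR 42 = 42
coin game: Grundy value = 56. Running XOR: 42 XOR 56 = 18
Kayles strip: Grundy value = 0. Running XOR: 18 XOR 0 = 18
Nim pile: Grundy value = 3. Running XOR: 18 XOR 3 = 17
The combined Grundy value is 17.

17


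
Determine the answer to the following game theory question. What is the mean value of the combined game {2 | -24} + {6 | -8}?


G1 = {2 | -24}, G2 = {6 | -8}
Each is a switch {a | b} with numbers a > b; its mean value is (a + b)/2, and mean value is additive over game sums: m(G1 + G2) = m(G1) + m(G2).
Mean of G1 = (2 + (-24))/2 = -22/2 = -11
Mean of G2 = (6 + (-8))/2 = -2/2 = -1
Mean of G1 + G2 = -11 + -1 = -12

-12


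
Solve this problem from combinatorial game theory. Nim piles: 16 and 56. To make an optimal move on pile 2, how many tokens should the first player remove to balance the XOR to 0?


Piles: 16 and 56
Current XOR: 16 XOR 56 = 40 (non-zero, so this is an N-position).
To make the XOR zero, we need to find a move that balances the piles.
For pile 2 (size 56): target = 56 XOR 40 = 16
We reduce pile 2 from 56 to 16.
Tokens removed: 56 - 16 = 40
Verification: 16 XOR 16 = 0

40


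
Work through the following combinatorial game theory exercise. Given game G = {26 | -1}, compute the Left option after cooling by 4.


Original game: {26 | -1} (a switch {a | b} with a > b).
Cooling by t (for t below the temperature (a - b)/2 = 27/2) taxes each move by t: {a | b} cooled by t is {a - t | b + t}.
Cooling amount: t = 4
Cooled Left option: 26 - 4 = 22
Cooled Right option: -1 + 4 = 3
Cooled game: {22 | 3}
Left option = 22

22


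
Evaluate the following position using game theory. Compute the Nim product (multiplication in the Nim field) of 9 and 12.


Nim multiplication is bilinear over XOR: (u XOR v) * w = (u*w) XOR (v*w).
So we split each operand into its bit components and XOR the pairwise Nim products.
9 = 1 + 8 (as XOR of powers of 2).
12 = 4 + 8 (as XOR of powers of 2).
Using the standard Nim-product table on single bits:
  2*2 = 3,   2*4 = 8,   2*8 = 12,
  4*4 = 6,   4*8 = 11,  8*8 = 13,
and  1*x = x (identity), k*l = l*k (commutative).
Pairwise Nim products:
  1 * 4 = 4
  1 * 8 = 8
  8 * 4 = 11
  8 * 8 = 13
XOR them: 4 XOR 8 XOR 11 XOR 13 = 10.
Result: 9 * 12 = 10 (in Nim).

10


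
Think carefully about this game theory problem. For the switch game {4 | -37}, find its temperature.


The game is {4 | -37}, a switch {a | b} with numbers a > b.
Cooling {a | b} by t gives {a - t | b + t}, which stops being hot when a - t = b + t, i.e. at t = (a - b)/2. So the temperature of a switch is (a - b)/2.
Temperature = (Left option - Right option) / 2
= (4 - (-37)) / 2
= 41 / 2
= 41/2

41/2


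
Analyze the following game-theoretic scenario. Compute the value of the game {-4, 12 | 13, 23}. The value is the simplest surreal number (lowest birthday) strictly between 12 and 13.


Left options: {-4, 12}, max = 12
Right options: {13, 23}, min = 13
All options are numbers and max(Left) < min(Right), so by the simplicity theorem the value is the simplest (earliest-born) number strictly between 12 and 13.
No integer lies strictly between 12 and 13, so the value is the dyadic rational m/2^k in the interval with the smallest k (then m odd); search k = 1, 2, ...:
Denominator 2: 25/2 lies strictly between 12 and 13 -- found.
The simplest number in the interval is 25/2.
Game value = 25/2

25/2


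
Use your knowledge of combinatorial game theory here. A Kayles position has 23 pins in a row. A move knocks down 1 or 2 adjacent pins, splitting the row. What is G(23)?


Kayles: a move removes 1 or 2 adjacent pins from a contiguous row.
Removing pins from a row of k leaves two independent rows (a, b) with a + b = k - 1 (one pin) or a + b = k - 2 (two pins); an end removal gives a = 0.
By Sprague-Grundy, G(k) = mex{ G(a) XOR G(b) } over all these splits. G(0) = 0.
G(1): splits (0,0):0^0=0 -> mex({0}) = 1
G(2): splits (0,1):0^1=1 (0,0):0^0=0 -> mex({0, 1}) = 2
G(3): splits (0,2):0^2=2 (1,1):1^1=0 (0,1):0^1=1 -> mex({0, 1, 2}) = 3
G(4): splits (0,3):0^3=3 (1,2):1^2=3 (0,2):0^2=2 (1,1):1^1=0 -> mex({0, 2, 3}) = 1
G(5): splits (0,4):0^1=1 (1,3):1^3=2 (2,2):2^2=0 (0,3):0^3=3 (1,2):1^2=3 -> mex({0, 1, 2, 3}) = 4
G(6) = mex({0, 1, 2, 4}) = 3
G(7) = mex({0, 1, 3, 4, 5}) = 2
G(8) = mex({0, 2, 3, 5, 6}) = 1
G(9) = mex({0, 1, 2, 3, 6, 7}) = 4
G(10) = mex({0, 1, 3, 4, 5, 7}) = 2
G(11) = mex({0, 1, 2, 3, 4, 5}) = 6
G(12) = mex({0, 1, 2, 3, 5, 6, 7}) = 4
G(13) = mex({0, 2, 3, 4, 6, 7}) = 1
G(14) = mex({0, 1, 4, 5, 6, 7}) = 2
G(15) = mex({0, 1, 2, 3, 4, 5, 6}) = 7
G(16) = mex({0, 2, 3, 5, 6, 7}) = 1
G(17) = mex({0, 1, 2, 3, 5, 6, 7}) = 4
G(18) = mex({0, 1, 2, 4, 5, 6}) = 3
G(19) = mex({0, 1, 3, 4, 5, 7}) = 2
G(20) = mex({0, 2, 3, 4, 5, 6, 7}) = 1
G(21) = mex({0, 1, 2, 3, 5, 6, 7}) = 4
G(22) = mex({0, 1, 2, 3, 4, 5, 7}) = 6
G(23) = mex({0, 1, 2, 3, 4, 5, 6}) = 7
Therefore G(23) = 7.

7


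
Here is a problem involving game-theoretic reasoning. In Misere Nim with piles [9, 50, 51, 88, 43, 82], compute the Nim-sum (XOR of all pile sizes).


We need the XOR (exclusive or) of all pile sizes.
After XOR-ing pile 1 (size 9): 0 XOR 9 = 9
After XOR-ing pile 2 (size 50): 9 XOR 50 = 59
After XOR-ing pile 3 (size 51): 59 XOR 51 = 8
After XOR-ing pile 4 (size 88): 8 XOR 88 = 80
After XOR-ing pile 5 (size 43): 80 XOR 43 = 123
After XOR-ing pile 6 (size 82): 123 XOR 82 = 41
The Nim-value of this position is 41.

41


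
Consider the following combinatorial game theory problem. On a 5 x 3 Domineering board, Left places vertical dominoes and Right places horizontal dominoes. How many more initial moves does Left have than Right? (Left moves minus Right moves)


Board is 5 x 3 (rows x cols).
Left (vertical) placements: (rows-1) * cols = 4 * 3 = 12
Right (horizontal) placements: rows * (cols-1) = 5 * 2 = 10
Advantage = Left - Right = 12 - 10 = 2

2


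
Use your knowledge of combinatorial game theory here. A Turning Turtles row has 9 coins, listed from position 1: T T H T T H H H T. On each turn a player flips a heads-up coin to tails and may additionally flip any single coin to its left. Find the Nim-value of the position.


Coins: T T H T T H H H T
Key fact: a single head at position k behaves exactly like a Nim heap of size k (turning it to T and optionally flipping a coin at j < k corresponds to moving the heap from k to j, or to 0), and heads combine as a disjunctive sum (two heads at the same place would cancel, matching j XOR j = 0). So the Nim-value is the XOR of the 1-indexed positions of the heads.
Face-up positions (1-indexed): [3, 6, 7, 8]
XOR 0 with 3: 0 XOR 3 = 3
XOR 3 with 6: 3 XOR 6 = 5
XOR 5 with 7: 5 XOR 7 = 2
XOR 2 with 8: 2 XOR 8 = 10
Nim-value = 10

10
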